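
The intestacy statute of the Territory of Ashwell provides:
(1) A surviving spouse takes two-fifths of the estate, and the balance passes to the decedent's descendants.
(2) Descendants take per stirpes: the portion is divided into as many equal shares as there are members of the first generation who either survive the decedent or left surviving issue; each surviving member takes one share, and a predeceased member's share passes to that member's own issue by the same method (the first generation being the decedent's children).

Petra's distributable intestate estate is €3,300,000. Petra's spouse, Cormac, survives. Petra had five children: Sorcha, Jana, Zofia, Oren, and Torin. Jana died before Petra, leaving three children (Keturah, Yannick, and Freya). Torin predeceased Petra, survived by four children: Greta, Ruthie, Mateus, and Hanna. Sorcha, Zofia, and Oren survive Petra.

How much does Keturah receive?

Keturah receives €132,000.

Cormac takes two-fifths of €3,300,000 = €1,320,000. The remaining €1,980,000 passes to the descendants.
The descendants' portion (€1,980,000) is divided into 5 shares of €396,000: Sorcha, Zofia, and Oren each take €396,000; Jana's €396,000 share passes to Jana's issue; Torin's €396,000 share passes to Torin's issue.
Jana's share (€396,000) is divided into 3 shares of €132,000: Keturah, Yannick, and Freya each take €132,000.
Torin's share (€396,000) is divided into 4 shares of €99,000: Greta, Ruthie, Mateus, and Hanna each take €99,000.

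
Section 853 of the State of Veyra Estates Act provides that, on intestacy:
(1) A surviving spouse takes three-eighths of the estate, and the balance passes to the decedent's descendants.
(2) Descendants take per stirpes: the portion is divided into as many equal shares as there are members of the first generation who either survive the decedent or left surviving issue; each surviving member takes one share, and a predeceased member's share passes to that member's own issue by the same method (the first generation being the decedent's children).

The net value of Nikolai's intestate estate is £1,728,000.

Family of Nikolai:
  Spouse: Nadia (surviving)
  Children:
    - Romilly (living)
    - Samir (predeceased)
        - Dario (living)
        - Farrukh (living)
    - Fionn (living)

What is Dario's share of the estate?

Dario receives £180,000.

Nadia takes three-eighths of £1,728,000 = £648,000. The remaining £1,080,000 passes to the descendants.
The descendants' portion (£1,080,000) is divided into 3 shares of £360,000: Romilly and Fionn each take £360,000; Samir's £360,000 share passes to Samir's issue.
Samir's share (£360,000) is divided into 2 shares of £180,000: Dario and Farrukh each take £180,000.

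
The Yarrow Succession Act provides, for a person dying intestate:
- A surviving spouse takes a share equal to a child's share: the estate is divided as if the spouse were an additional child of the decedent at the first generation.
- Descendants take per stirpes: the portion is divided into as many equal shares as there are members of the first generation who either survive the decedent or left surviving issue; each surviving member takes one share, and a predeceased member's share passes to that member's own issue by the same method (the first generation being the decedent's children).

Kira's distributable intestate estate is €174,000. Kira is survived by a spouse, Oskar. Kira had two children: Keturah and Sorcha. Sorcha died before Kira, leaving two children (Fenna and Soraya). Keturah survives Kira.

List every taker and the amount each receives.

Oskar: €58,000; Keturah: €58,000; Fenna: €29,000; Soraya: €29,000

The spouse counts as an additional share at the children's level, so there are 3 primary shares of €58,000. Oskar takes one such share (€58,000).
The children's combined portion (€116,000) is divided into 2 shares of €58,000: Keturah takes €58,000; Sorcha's €58,000 share passes to Sorcha's issue.
Sorcha's share (€58,000) is divided into 2 shares of €29,000: Fenna and Soraya each take €29,000.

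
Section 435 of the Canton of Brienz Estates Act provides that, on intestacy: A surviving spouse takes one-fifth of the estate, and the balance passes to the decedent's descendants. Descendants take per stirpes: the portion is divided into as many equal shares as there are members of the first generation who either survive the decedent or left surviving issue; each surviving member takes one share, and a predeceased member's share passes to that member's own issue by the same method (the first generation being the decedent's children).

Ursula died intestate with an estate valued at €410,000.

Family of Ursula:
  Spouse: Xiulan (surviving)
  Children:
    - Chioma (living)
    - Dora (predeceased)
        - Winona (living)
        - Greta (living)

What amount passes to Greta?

Xiulan takes one-fifth of €410,000 = €82,000. The remaining €328,000 passes to the descendants.
The descendants' portion (€328,000) is divided into 2 shares of €164,000: Chioma takes €164,000; Dora's €164,000 share passes to Dora's issue.
Dora's share (€164,000) is divided into 2 shares of €82,000: Winona and Greta each take €82,000.

Greta receives €82,000.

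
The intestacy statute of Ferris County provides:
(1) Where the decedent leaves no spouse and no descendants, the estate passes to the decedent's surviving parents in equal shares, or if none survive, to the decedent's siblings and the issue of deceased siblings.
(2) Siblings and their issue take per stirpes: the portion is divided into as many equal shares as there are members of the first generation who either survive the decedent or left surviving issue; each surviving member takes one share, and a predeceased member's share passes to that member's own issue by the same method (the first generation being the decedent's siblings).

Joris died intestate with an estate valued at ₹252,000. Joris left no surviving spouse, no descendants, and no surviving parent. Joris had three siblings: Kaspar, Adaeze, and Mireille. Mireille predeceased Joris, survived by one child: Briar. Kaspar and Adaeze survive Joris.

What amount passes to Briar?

Briar receives ₹84,000.

The entire ₹252,000 passes to the siblings and their issue.
That amount (₹252,000) is divided into 3 shares of ₹84,000: Kaspar and Adaeze each take ₹84,000; Mireille's ₹84,000 share passes to Mireille's issue.
Mireille's share (₹84,000) passes entirely to Briar.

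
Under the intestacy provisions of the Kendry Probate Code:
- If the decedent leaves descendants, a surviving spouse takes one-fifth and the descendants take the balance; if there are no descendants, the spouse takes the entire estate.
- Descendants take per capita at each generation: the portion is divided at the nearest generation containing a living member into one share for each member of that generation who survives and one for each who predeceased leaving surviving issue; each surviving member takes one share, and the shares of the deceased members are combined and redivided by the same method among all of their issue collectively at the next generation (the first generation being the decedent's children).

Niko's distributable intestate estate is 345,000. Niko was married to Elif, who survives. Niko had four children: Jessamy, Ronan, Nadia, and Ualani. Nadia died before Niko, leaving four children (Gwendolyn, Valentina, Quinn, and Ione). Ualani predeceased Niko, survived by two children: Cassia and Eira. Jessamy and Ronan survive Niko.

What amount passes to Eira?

Elif takes one-fifth of 345,000 = 69,000. The remaining 276,000 passes to the descendants.
The descendants' portion (276,000) is divided at the children's generation into 4 shares of 69,000. Jessamy and Ronan each take 69,000. The 2 shares of the deceased (Nadia and Ualani) are combined into a pool of 138,000.
That pool (138,000) is divided at the grandchildren's generation equally among Gwendolyn, Valentina, Quinn, Ione, Cassia, and Eira: 23,000 each.

Eira receives 23,000.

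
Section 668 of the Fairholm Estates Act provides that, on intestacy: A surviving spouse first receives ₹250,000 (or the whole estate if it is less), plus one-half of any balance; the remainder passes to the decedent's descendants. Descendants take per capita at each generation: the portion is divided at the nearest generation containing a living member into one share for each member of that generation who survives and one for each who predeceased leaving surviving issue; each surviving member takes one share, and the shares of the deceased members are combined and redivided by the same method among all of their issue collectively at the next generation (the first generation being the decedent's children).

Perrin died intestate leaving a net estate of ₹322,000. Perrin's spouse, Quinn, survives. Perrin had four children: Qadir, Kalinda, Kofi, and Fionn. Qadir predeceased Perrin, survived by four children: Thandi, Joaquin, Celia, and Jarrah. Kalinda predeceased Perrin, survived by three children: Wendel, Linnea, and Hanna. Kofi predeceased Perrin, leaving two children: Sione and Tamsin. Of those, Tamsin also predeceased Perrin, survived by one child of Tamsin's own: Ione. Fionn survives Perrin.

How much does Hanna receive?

Hanna receives ₹3,000.

Quinn first takes ₹250,000, leaving a balance of ₹72,000. Quinn then takes one-half of the balance (₹36,000), for a total of ₹286,000. The remaining ₹36,000 passes to the descendants.
The descendants' portion (₹36,000) is divided at the children's generation into 4 shares of ₹9,000. Fionn takes ₹9,000. The 3 shares of the deceased (Qadir, Kalinda, and Kofi) are combined into a pool of ₹27,000.
That pool (₹27,000) is divided at the grandchildren's generation into 9 shares of ₹3,000. Thandi, Joaquin, Celia, Jarrah, Wendel, Linnea, Hanna, and Sione each take ₹3,000. The remaining share for the deceased Tamsin (₹3,000) is carried to the next generation.
That pool (₹3,000) passes entirely to Ione, the sole taker at the great-grandchildren's generation.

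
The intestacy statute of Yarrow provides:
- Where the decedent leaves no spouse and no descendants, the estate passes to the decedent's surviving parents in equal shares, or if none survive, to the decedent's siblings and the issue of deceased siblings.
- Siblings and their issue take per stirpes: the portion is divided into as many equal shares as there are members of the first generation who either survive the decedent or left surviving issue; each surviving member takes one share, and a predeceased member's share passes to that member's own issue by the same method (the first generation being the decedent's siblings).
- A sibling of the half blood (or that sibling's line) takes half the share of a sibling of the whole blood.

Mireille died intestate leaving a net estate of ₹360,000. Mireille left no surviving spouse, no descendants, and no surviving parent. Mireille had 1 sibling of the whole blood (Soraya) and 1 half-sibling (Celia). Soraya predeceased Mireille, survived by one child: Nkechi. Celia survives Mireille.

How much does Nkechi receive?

Nkechi receives ₹240,000.

The entire ₹360,000 passes to the siblings and their issue.
Counting each half-blood sibling's line as half a unit, there are 3/2 units in ₹360,000, so one unit is ₹240,000. Whole-blood lines (Soraya) take ₹240,000 each; half-blood lines (Celia) take ₹120,000 each.
Soraya's share (₹240,000) passes entirely to Nkechi.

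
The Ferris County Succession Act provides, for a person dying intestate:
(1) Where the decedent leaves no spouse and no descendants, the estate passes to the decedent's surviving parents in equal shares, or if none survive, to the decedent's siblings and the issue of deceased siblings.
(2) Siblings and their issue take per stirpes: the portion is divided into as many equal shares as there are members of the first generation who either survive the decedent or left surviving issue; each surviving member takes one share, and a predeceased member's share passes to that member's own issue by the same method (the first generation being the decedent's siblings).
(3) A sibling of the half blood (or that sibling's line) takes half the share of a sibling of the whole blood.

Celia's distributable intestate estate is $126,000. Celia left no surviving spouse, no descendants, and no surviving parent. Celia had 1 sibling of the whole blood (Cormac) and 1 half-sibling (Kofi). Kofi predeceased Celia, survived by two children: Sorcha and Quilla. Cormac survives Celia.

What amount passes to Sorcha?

Sorcha receives $21,000.

The entire $126,000 passes to the siblings and their issue.
Counting each half-blood sibling's line as half a unit, there are 3/2 units in $126,000, so one unit is $84,000. Whole-blood lines (Cormac) take $84,000 each; half-blood lines (Kofi) take $42,000 each.
Kofi's share ($42,000) is divided into 2 shares of $21,000: Sorcha and Quilla each take $21,000.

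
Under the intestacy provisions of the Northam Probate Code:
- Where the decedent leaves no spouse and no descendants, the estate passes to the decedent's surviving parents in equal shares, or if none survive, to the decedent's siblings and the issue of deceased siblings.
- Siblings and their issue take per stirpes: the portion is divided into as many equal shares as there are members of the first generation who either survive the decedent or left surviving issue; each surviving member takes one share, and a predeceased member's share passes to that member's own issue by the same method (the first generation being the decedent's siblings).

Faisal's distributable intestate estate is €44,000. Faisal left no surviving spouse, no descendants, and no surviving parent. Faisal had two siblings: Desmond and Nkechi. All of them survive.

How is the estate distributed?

The entire €44,000 passes to the siblings and their issue.
That amount (€44,000) is divided into 2 shares of €22,000: Desmond and Nkechi each take €22,000.

Desmond: €22,000; Nkechi: €22,000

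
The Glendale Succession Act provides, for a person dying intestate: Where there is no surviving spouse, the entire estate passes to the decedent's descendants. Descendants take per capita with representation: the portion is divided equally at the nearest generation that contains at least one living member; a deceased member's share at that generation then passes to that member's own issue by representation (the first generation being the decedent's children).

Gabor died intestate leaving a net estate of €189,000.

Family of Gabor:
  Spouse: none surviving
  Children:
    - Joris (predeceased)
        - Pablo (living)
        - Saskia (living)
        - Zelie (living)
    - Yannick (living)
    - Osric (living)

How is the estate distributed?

Pablo: €21,000; Saskia: €21,000; Zelie: €21,000; Yannick: €63,000; Osric: €63,000

The entire €189,000 passes to the descendants.
That amount (€189,000) is divided into 3 shares of €63,000: Yannick and Osric each take €63,000; Joris's €63,000 share passes to Joris's issue.
Joris's share (€63,000) is divided into 3 shares of €21,000: Pablo, Saskia, and Zelie each take €21,000.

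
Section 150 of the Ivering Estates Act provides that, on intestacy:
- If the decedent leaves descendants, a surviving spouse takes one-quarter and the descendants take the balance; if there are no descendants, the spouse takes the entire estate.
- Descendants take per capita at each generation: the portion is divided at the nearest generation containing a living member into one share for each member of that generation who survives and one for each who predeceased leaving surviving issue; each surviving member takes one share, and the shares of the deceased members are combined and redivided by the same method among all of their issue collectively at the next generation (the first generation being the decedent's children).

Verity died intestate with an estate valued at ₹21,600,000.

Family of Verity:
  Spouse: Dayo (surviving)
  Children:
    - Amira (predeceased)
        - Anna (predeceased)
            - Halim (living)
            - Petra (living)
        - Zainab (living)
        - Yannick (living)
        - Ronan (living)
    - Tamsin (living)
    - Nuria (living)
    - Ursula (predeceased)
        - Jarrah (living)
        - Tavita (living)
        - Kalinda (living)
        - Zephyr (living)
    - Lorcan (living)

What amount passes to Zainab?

Dayo takes one-quarter of ₹21,600,000 = ₹5,400,000. The remaining ₹16,200,000 passes to the descendants.
The descendants' portion (₹16,200,000) is divided at the children's generation into 5 shares of ₹3,240,000. Tamsin, Nuria, and Lorcan each take ₹3,240,000. The 2 shares of the deceased (Amira and Ursula) are combined into a pool of ₹6,480,000.
That pool (₹6,480,000) is divided at the grandchildren's generation into 8 shares of ₹810,000. Zainab, Yannick, Ronan, Jarrah, Tavita, Kalinda, and Zephyr each take ₹810,000. The remaining share for the deceased Anna (₹810,000) is carried to the next generation.
That pool (₹810,000) is divided at the great-grandchildren's generation equally among Halim and Petra: ₹405,000 each.

Zainab receives ₹810,000.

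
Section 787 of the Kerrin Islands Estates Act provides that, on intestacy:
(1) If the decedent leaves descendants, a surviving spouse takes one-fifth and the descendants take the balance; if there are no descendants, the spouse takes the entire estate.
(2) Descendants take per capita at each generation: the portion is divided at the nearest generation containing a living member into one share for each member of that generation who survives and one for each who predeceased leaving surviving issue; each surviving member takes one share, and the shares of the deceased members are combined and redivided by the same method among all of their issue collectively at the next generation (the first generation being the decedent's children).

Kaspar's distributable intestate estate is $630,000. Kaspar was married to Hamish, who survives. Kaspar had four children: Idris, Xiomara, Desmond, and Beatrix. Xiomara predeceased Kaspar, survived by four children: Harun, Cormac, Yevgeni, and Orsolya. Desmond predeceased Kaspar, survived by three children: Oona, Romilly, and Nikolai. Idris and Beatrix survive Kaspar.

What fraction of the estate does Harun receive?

Hamish takes one-fifth of $630,000 = $126,000. The remaining $504,000 passes to the descendants.
The descendants' portion ($504,000) is divided at the children's generation into 4 shares of $126,000. Idris and Beatrix each take $126,000. The 2 shares of the deceased (Xiomara and Desmond) are combined into a pool of $252,000.
That pool ($252,000) is divided at the grandchildren's generation equally among Harun, Cormac, Yevgeni, Orsolya, Oona, Romilly, and Nikolai: $36,000 each.

Harun receives 2/35 of the estate.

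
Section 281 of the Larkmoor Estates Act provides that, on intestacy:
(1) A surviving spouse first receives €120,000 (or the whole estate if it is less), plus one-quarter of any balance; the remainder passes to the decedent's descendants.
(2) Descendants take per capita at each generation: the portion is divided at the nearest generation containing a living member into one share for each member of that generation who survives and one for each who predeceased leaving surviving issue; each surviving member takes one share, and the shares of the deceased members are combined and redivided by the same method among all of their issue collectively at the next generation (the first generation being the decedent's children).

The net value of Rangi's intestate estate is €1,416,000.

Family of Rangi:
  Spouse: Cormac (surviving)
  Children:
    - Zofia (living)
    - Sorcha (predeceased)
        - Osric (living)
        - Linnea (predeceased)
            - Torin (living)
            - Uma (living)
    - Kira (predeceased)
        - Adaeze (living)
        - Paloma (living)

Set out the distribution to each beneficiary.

Cormac: €444,000; Zofia: €324,000; Osric: €162,000; Torin: €81,000; Uma: €81,000; Adaeze: €162,000; Paloma: €162,000

Cormac first takes €120,000, leaving a balance of €1,296,000. Cormac then takes one-quarter of the balance (€324,000), for a total of €444,000. The remaining €972,000 passes to the descendants.
The descendants' portion (€972,000) is divided at the children's generation into 3 shares of €324,000. Zofia takes €324,000. The 2 shares of the deceased (Sorcha and Kira) are combined into a pool of €648,000.
That pool (€648,000) is divided at the grandchildren's generation into 4 shares of €162,000. Osric, Adaeze, and Paloma each take €162,000. The remaining share for the deceased Linnea (€162,000) is carried to the next generation.
That pool (€162,000) is divided at the great-grandchildren's generation equally among Torin and Uma: €81,000 each.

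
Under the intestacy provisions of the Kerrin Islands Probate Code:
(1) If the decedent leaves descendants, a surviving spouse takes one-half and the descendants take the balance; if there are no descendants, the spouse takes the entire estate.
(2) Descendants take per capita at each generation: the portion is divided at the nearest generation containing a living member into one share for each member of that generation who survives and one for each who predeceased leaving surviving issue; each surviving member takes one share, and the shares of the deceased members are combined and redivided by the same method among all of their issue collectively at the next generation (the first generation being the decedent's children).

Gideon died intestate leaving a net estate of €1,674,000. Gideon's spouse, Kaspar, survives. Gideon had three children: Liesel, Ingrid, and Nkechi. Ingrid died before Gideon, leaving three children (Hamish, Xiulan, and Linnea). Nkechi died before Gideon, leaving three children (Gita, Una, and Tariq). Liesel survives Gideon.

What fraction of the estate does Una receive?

Kaspar takes one-half of €1,674,000 = €837,000. The remaining €837,000 passes to the descendants.
The descendants' portion (€837,000) is divided at the children's generation into 3 shares of €279,000. Liesel takes €279,000. The 2 shares of the deceased (Ingrid and Nkechi) are combined into a pool of €558,000.
That pool (€558,000) is divided at the grandchildren's generation equally among Hamish, Xiulan, Linnea, Gita, Una, and Tariq: €93,000 each.

Una receives 1/18 of the estate.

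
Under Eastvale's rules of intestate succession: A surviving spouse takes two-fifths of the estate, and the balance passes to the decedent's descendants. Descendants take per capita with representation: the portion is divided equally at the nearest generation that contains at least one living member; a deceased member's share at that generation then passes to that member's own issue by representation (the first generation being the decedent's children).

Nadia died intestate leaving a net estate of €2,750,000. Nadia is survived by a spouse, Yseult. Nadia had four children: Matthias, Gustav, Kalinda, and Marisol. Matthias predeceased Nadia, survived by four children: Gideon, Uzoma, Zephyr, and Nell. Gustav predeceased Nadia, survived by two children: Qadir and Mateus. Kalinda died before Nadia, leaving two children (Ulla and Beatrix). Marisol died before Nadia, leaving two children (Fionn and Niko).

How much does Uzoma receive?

Yseult takes two-fifths of €2,750,000 = €1,100,000. The remaining €1,650,000 passes to the descendants.
No child survives, so the initial division is made at the grandchildren's generation.
The descendants' portion (€1,650,000) is divided into 10 shares of €165,000: Gideon, Uzoma, Zephyr, Nell, Qadir, Mateus, Ulla, Beatrix, Fionn, and Niko each take €165,000.

Uzoma receives €165,000.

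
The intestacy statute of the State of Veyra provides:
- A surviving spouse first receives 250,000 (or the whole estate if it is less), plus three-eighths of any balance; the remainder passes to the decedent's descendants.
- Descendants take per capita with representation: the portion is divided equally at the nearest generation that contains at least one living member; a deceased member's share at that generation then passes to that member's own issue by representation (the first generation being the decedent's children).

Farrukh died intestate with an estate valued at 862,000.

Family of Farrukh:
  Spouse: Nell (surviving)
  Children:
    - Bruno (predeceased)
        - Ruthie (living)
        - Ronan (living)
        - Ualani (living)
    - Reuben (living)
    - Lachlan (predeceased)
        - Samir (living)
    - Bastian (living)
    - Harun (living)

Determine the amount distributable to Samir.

Samir receives 76,500.

Nell first takes 250,000, leaving a balance of 612,000. Nell then takes three-eighths of the balance (229,500), for a total of 479,500. The remaining 382,500 passes to the descendants.
The descendants' portion (382,500) is divided into 5 shares of 76,500: Reuben, Bastian, and Harun each take 76,500; Bruno's 76,500 share passes to Bruno's issue; Lachlan's 76,500 share passes to Lachlan's issue.
Bruno's share (76,500) is divided into 3 shares of 25,500: Ruthie, Ronan, and Ualani each take 25,500.
Lachlan's share (76,500) passes entirely to Samir.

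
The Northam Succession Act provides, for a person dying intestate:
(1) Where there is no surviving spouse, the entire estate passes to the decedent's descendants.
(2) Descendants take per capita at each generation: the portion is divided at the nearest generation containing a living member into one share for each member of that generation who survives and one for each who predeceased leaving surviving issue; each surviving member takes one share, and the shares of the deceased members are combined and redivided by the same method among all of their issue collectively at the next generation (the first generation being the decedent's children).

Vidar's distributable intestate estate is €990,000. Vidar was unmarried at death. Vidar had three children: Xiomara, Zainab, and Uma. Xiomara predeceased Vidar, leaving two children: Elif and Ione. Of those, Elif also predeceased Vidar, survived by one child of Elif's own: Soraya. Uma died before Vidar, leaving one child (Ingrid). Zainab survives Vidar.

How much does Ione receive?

The entire €990,000 passes to the descendants.
That amount (€990,000) is divided at the children's generation into 3 shares of €330,000. Zainab takes €330,000. The 2 shares of the deceased (Xiomara and Uma) are combined into a pool of €660,000.
That pool (€660,000) is divided at the grandchildren's generation into 3 shares of €220,000. Ione and Ingrid each take €220,000. The remaining share for the deceased Elif (€220,000) is carried to the next generation.
That pool (€220,000) passes entirely to Soraya, the sole taker at the great-grandchildren's generation.

Ione receives €220,000.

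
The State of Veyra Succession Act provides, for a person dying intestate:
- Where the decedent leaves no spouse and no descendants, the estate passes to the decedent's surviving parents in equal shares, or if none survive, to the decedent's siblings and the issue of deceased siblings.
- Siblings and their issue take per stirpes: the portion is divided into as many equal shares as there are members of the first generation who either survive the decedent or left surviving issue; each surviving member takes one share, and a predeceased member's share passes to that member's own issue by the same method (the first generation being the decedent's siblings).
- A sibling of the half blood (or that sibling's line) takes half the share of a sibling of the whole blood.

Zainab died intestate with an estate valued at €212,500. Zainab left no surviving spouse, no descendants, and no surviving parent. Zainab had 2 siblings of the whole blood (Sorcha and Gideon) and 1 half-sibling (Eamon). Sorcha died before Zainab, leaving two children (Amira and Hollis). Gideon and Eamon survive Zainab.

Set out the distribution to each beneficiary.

The entire €212,500 passes to the siblings and their issue.
Counting each half-blood sibling's line as half a unit, there are 5/2 units in €212,500, so one unit is €85,000. Whole-blood lines (Sorcha and Gideon) take €85,000 each; half-blood lines (Eamon) take €42,500 each.
Sorcha's share (€85,000) is divided into 2 shares of €42,500: Amira and Hollis each take €42,500.

Amira: €42,500; Hollis: €42,500; Gideon: €85,000; Eamon: €42,500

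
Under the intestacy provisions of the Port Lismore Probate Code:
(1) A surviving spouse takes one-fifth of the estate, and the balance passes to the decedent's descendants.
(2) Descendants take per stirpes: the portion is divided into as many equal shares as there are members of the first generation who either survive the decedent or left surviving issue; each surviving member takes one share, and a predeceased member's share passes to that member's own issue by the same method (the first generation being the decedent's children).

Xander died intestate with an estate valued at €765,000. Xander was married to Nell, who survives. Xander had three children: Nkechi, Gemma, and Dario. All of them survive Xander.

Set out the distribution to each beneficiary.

Nell: €153,000; Nkechi: €204,000; Gemma: €204,000; Dario: €204,000

Nell takes one-fifth of €765,000 = €153,000. The remaining €612,000 passes to the descendants.
The descendants' portion (€612,000) is divided into 3 shares of €204,000: Nkechi, Gemma, and Dario each take €204,000.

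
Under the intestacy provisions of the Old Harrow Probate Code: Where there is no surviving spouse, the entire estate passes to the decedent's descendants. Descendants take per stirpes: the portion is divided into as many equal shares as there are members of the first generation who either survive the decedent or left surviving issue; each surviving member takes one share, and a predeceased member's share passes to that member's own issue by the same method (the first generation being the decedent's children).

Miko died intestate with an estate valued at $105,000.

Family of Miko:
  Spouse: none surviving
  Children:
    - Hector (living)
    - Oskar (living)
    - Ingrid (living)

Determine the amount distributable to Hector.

The entire $105,000 passes to the descendants.
That amount ($105,000) is divided into 3 shares of $35,000: Hector, Oskar, and Ingrid each take $35,000.

Hector receives $35,000.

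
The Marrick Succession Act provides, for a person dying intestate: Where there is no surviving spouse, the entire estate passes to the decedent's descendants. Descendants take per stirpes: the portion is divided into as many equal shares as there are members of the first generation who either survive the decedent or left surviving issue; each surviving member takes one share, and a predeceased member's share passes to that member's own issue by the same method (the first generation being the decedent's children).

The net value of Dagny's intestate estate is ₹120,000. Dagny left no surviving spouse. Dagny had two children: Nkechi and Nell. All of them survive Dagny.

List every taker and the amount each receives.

The entire ₹120,000 passes to the descendants.
That amount (₹120,000) is divided into 2 shares of ₹60,000: Nkechi and Nell each take ₹60,000.

Nkechi: ₹60,000; Nell: ₹60,000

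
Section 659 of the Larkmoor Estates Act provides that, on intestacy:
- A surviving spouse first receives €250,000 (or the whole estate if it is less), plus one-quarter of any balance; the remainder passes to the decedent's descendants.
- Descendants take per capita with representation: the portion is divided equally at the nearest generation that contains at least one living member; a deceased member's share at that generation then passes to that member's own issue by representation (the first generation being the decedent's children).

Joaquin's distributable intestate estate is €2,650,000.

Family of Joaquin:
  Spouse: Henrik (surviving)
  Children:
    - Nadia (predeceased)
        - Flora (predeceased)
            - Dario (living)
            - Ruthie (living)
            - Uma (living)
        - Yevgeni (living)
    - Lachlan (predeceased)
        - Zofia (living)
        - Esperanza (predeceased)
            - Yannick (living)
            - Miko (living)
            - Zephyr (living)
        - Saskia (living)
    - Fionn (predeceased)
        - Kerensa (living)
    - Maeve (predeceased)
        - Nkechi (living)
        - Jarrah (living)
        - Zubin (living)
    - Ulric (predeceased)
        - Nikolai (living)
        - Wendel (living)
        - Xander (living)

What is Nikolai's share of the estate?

Henrik first takes €250,000, leaving a balance of €2,400,000. Henrik then takes one-quarter of the balance (€600,000), for a total of €850,000. The remaining €1,800,000 passes to the descendants.
No child survives, so the initial division is made at the grandchildren's generation.
The descendants' portion (€1,800,000) is divided into 12 shares of €150,000: Yevgeni, Zofia, Saskia, Kerensa, Nkechi, Jarrah, Zubin, Nikolai, Wendel, and Xander each take €150,000; Flora's €150,000 share passes to Flora's issue; Esperanza's €150,000 share passes to Esperanza's issue.
Flora's share (€150,000) is divided into 3 shares of €50,000: Dario, Ruthie, and Uma each take €50,000.
Esperanza's share (€150,000) is divided into 3 shares of €50,000: Yannick, Miko, and Zephyr each take €50,000.

Nikolai receives €150,000.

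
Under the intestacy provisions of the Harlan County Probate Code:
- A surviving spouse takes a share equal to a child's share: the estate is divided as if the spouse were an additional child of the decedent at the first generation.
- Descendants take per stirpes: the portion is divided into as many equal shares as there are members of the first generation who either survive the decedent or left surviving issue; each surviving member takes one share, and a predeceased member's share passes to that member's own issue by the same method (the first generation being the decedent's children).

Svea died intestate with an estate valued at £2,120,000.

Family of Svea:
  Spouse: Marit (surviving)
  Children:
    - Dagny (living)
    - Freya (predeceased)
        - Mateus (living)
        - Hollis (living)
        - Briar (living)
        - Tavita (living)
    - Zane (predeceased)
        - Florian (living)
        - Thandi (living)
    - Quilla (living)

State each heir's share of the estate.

Marit: £424,000; Dagny: £424,000; Mateus: £106,000; Hollis: £106,000; Briar: £106,000; Tavita: £106,000; Florian: £212,000; Thandi: £212,000; Quilla: £424,000

The spouse counts as an additional share at the children's level, so there are 5 primary shares of £424,000. Marit takes one such share (£424,000).
The children's combined portion (£1,696,000) is divided into 4 shares of £424,000: Dagny and Quilla each take £424,000; Freya's £424,000 share passes to Freya's issue; Zane's £424,000 share passes to Zane's issue.
Freya's share (£424,000) is divided into 4 shares of £106,000: Mateus, Hollis, Briar, and Tavita each take £106,000.
Zane's share (£424,000) is divided into 2 shares of £212,000: Florian and Thandi each take £212,000.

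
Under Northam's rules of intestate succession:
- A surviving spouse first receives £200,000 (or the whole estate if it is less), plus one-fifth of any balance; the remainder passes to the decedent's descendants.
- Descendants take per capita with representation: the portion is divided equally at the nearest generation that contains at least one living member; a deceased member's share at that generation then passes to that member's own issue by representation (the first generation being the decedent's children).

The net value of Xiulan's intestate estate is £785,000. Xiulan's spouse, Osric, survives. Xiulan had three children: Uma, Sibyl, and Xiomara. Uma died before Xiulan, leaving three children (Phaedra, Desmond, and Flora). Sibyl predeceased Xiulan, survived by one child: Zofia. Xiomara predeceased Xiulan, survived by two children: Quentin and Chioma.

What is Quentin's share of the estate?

Osric first takes £200,000, leaving a balance of £585,000. Osric then takes one-fifth of the balance (£117,000), for a total of £317,000. The remaining £468,000 passes to the descendants.
No child survives, so the initial division is made at the grandchildren's generation.
The descendants' portion (£468,000) is divided into 6 shares of £78,000: Phaedra, Desmond, Flora, Zofia, Quentin, and Chioma each take £78,000.

Quentin receives £78,000.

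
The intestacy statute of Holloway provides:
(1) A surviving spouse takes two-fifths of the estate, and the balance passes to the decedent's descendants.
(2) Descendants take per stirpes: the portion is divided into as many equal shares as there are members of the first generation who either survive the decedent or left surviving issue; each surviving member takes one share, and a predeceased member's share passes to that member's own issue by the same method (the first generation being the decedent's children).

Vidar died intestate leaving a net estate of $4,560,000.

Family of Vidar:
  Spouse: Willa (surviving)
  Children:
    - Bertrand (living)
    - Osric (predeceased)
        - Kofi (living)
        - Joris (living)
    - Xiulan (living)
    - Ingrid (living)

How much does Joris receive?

Willa takes two-fifths of $4,560,000 = $1,824,000. The remaining $2,736,000 passes to the descendants.
The descendants' portion ($2,736,000) is divided into 4 shares of $684,000: Bertrand, Xiulan, and Ingrid each take $684,000; Osric's $684,000 share passes to Osric's issue.
Osric's share ($684,000) is divided into 2 shares of $342,000: Kofi and Joris each take $342,000.

Joris receives $342,000.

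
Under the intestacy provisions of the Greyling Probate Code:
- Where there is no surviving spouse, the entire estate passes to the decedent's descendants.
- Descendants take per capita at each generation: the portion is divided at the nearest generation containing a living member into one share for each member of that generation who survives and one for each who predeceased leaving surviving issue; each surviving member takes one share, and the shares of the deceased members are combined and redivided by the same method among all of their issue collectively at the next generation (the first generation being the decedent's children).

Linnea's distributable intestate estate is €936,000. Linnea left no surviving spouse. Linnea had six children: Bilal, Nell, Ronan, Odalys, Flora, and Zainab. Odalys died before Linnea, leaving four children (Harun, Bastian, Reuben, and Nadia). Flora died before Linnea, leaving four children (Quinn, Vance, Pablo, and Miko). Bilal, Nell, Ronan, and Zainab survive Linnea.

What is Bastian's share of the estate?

The entire €936,000 passes to the descendants.
That amount (€936,000) is divided at the children's generation into 6 shares of €156,000. Bilal, Nell, Ronan, and Zainab each take €156,000. The 2 shares of the deceased (Odalys and Flora) are combined into a pool of €312,000.
That pool (€312,000) is divided at the grandchildren's generation equally among Harun, Bastian, Reuben, Nadia, Quinn, Vance, Pablo, and Miko: €39,000 each.

Bastian receives €39,000.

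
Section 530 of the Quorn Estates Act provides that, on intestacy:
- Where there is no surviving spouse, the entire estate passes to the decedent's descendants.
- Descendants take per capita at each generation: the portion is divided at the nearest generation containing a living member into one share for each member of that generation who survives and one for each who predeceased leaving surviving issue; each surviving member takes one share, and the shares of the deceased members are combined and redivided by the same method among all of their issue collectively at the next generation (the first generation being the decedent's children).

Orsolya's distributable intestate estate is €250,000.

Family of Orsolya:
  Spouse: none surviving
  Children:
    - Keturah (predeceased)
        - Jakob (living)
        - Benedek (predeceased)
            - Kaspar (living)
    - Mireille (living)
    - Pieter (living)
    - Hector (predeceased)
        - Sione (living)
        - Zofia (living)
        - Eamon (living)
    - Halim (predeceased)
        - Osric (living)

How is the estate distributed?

Jakob: €25,000; Kaspar: €25,000; Mireille: €50,000; Pieter: €50,000; Sione: €25,000; Zofia: €25,000; Eamon: €25,000; Osric: €25,000

The entire €250,000 passes to the descendants.
That amount (€250,000) is divided at the children's generation into 5 shares of €50,000. Mireille and Pieter each take €50,000. The 3 shares of the deceased (Keturah, Hector, and Halim) are combined into a pool of €150,000.
That pool (€150,000) is divided at the grandchildren's generation into 6 shares of €25,000. Jakob, Sione, Zofia, Eamon, and Osric each take €25,000. The remaining share for the deceased Benedek (€25,000) is carried to the next generation.
That pool (€25,000) passes entirely to Kaspar, the sole taker at the great-grandchildren's generation.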